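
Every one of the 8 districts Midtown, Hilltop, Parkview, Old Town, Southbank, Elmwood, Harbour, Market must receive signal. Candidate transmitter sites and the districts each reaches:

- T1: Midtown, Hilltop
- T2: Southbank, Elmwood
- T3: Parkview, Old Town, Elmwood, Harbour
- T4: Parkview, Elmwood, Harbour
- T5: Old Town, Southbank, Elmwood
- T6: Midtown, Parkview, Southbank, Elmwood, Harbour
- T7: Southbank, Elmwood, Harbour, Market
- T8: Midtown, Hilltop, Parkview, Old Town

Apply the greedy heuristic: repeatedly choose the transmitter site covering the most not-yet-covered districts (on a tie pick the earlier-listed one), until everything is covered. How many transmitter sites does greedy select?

Pick 1: T6 covers 5 new districts (Midtown, Parkview, Southbank, Elmwood, Harbour).
Pick 2: T8 covers 2 new districts (Hilltop, Old Town).
Pick 3: T7 covers 1 new districts (Market).
Greedy uses 3 transmitter sites. (The true minimum is 2.)

3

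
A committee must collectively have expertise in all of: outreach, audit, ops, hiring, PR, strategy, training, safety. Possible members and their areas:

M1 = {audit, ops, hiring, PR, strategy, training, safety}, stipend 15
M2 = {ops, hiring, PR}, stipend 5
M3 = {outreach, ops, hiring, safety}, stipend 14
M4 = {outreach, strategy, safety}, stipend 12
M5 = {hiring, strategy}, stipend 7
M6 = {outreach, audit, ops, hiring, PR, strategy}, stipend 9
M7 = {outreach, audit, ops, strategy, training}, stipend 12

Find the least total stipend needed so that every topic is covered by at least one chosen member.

M1, M6 cover every topic at stipend 15 + 9 = 24.
Any cover uses at least 2 members; among all covering selections none totals below 24.

24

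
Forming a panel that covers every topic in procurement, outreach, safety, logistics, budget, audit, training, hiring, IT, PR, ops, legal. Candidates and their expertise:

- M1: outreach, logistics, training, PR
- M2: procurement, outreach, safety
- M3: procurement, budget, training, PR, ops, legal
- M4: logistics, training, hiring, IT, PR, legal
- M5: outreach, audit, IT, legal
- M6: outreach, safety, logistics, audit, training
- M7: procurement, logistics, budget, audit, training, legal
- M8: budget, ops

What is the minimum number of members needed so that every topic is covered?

M3, M4, M6 together cover {procurement, outreach, safety, logistics, budget, audit, training, hiring, IT, PR, ops, legal} — every topic.
No 2 of the 8 members cover everything (all 28 pairs fall short), so 3 is minimum.

3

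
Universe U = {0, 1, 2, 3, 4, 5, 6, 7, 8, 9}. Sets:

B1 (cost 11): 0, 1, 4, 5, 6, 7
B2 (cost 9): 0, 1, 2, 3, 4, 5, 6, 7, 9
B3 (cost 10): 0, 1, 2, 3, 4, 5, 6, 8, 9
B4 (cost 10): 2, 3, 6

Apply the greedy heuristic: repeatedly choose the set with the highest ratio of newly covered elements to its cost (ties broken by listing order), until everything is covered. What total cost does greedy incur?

19

Pick 1: B2 adds 9 new (0, 1, 2, 3, 4, 5, 6, 7, 9) at cost 9 (ratio 9/9).
Pick 2: B3 adds 1 new (8) at cost 10 (ratio 1/10).
Greedy total cost: 9 + 10 = 19.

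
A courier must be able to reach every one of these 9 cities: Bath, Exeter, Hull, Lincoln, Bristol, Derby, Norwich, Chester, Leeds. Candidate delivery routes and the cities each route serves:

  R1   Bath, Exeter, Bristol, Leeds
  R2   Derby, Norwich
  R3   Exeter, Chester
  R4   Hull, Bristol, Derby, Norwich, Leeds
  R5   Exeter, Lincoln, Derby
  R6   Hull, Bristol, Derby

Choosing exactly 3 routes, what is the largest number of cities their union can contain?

Choosing R1, R3, R4 covers {Bath, Exeter, Hull, Bristol, Derby, Norwich, Chester, Leeds} — 8 cities.
No choice of 3 routes does better; here Lincoln is left uncovered.

8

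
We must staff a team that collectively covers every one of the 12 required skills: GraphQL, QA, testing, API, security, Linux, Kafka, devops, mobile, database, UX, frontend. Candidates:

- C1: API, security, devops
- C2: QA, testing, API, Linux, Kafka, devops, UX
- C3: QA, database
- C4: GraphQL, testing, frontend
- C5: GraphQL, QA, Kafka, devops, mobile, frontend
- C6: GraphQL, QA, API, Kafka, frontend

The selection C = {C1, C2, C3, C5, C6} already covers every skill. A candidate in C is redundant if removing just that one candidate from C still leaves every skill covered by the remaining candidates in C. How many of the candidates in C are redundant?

1

Drop C1: security uncovered — not redundant.
Drop C2: testing, Linux, UX uncovered — not redundant.
Drop C3: database uncovered — not redundant.
Drop C5: mobile uncovered — not redundant.
Drop C6: the rest still cover every skill — redundant.
1 redundant: C6.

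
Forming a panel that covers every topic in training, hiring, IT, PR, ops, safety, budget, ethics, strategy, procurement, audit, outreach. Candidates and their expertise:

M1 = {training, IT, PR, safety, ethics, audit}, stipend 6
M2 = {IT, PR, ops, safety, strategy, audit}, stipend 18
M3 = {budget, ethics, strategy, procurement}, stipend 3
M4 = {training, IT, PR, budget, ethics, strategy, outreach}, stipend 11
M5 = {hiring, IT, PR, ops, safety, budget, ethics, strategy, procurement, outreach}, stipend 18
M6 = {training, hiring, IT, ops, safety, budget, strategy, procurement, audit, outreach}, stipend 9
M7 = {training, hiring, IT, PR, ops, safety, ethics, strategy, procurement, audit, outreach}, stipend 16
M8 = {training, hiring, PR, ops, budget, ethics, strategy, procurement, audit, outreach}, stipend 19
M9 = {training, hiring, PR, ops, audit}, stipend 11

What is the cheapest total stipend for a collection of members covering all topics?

M1, M6 cover every topic at stipend 6 + 9 = 15.
Any cover uses at least 2 members; among all covering selections none totals below 15.
Greedy by coverage-per-stipend would pick M3, M1, M6 for 18 — worse than the optimum 15.

15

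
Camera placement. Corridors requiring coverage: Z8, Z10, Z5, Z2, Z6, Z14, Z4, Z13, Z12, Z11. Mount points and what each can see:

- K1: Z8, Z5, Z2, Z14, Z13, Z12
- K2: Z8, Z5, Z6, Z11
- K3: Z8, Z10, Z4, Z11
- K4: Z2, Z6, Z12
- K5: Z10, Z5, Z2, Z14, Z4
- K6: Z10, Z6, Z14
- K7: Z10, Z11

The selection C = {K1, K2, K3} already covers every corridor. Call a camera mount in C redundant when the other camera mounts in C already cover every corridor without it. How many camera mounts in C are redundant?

0

Drop K1: Z2, Z14, Z13, Z12 uncovered — not redundant.
Drop K2: Z6 uncovered — not redundant.
Drop K3: Z10, Z4 uncovered — not redundant.
None of the camera mounts in C is redundant.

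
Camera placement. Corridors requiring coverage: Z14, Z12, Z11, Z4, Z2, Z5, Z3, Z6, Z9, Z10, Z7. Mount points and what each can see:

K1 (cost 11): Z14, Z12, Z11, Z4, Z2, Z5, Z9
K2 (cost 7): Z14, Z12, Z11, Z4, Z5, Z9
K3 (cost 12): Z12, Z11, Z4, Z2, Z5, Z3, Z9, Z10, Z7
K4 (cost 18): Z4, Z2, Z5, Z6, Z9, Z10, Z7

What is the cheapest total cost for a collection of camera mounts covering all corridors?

37

K2, K3, K4 cover every corridor at cost 7 + 12 + 18 = 37.
Any cover uses at least 3 camera mounts; among all covering selections none totals below 37.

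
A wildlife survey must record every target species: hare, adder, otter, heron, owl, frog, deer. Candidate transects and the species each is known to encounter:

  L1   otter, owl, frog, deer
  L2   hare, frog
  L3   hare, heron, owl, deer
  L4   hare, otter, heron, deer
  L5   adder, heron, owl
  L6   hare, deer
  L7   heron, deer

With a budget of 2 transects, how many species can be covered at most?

6

Choosing L1, L3 covers {hare, otter, heron, owl, frog, deer} — 6 species.
No choice of 2 transects does better; here adder is left uncovered.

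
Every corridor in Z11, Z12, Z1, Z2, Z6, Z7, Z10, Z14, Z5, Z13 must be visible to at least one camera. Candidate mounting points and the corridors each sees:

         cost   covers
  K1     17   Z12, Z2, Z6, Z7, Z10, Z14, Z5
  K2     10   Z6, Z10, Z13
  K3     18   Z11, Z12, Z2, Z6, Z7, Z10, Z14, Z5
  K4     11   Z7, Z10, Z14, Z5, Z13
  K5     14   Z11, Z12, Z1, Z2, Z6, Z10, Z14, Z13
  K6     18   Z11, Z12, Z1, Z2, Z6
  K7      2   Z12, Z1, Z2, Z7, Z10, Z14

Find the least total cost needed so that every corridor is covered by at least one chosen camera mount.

K4, K5 cover every corridor at cost 11 + 14 = 25.
Any cover uses at least 2 camera mounts; among all covering selections none totals below 25.
Greedy by coverage-per-cost would pick K7, K5, K4 for 27 — worse than the optimum 25.

25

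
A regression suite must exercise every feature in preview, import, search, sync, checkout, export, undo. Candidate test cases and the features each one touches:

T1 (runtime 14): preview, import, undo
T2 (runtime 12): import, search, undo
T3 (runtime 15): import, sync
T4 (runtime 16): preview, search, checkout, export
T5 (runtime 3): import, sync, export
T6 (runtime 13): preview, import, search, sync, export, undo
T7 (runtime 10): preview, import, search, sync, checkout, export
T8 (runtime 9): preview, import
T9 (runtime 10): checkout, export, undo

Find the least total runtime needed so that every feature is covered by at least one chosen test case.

T7, T9 cover every feature at runtime 10 + 10 = 20.
Any cover uses at least 2 test cases; among all covering selections none totals below 20.

20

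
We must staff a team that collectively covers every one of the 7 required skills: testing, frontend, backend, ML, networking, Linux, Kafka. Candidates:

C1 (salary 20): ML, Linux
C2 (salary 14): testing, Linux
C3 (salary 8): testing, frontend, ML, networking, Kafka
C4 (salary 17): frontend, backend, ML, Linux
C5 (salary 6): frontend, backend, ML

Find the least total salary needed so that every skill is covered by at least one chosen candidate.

C3, C4 cover every skill at salary 8 + 17 = 25.
Any cover uses at least 2 candidates; among all covering selections none totals below 25.

25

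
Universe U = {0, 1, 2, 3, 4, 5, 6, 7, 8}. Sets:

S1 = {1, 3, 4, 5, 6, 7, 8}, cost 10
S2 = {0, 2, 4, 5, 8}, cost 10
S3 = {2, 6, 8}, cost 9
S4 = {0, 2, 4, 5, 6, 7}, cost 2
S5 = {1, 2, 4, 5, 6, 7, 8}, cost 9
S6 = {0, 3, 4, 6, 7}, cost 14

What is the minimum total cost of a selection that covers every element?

S1, S4 cover every element at cost 10 + 2 = 12.
Any cover uses at least 2 sets; among all covering selections none totals below 12.

12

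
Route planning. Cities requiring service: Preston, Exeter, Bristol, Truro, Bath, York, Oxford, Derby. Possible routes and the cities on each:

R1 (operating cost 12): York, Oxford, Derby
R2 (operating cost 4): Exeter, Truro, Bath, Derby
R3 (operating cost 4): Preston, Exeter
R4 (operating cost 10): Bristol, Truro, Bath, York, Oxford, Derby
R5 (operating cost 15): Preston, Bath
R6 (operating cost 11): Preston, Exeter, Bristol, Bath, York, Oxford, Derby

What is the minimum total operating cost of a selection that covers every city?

14

R3, R4 cover every city at operating cost 4 + 10 = 14.
Any cover uses at least 2 routes; among all covering selections none totals below 14.
Greedy by coverage-per-operating cost would pick R2, R6 for 15 — worse than the optimum 14.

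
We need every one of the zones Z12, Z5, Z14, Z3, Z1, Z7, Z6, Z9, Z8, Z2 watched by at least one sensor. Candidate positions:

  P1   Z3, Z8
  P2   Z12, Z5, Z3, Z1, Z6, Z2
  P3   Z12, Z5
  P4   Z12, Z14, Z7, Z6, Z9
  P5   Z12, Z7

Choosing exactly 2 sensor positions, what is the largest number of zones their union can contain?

9

Choosing P2, P4 covers {Z12, Z5, Z14, Z3, Z1, Z7, Z6, Z9, Z2} — 9 zones.
No choice of 2 sensor positions does better; here Z8 is left uncovered.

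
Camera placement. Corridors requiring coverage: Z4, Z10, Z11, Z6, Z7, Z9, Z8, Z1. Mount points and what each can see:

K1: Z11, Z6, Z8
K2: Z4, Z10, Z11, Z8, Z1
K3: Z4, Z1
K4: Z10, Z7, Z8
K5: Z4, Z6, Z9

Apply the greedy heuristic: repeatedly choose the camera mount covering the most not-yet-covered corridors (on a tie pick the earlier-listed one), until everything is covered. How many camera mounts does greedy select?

3

Pick 1: K2 covers 5 new corridors (Z4, Z10, Z11, Z8, Z1).
Pick 2: K5 covers 2 new corridors (Z6, Z9).
Pick 3: K4 covers 1 new corridors (Z7).
Greedy uses 3 camera mounts.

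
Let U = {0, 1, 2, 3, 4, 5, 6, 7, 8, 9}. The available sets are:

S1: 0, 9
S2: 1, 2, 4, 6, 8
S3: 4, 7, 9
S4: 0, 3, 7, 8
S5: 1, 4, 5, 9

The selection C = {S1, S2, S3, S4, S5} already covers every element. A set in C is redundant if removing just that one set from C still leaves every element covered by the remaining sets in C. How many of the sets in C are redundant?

Drop S1: the rest still cover every element — redundant.
Drop S2: 2, 6 uncovered — not redundant.
Drop S3: the rest still cover every element — redundant.
Drop S4: 3 uncovered — not redundant.
Drop S5: 5 uncovered — not redundant.
2 redundant: S1, S3.

2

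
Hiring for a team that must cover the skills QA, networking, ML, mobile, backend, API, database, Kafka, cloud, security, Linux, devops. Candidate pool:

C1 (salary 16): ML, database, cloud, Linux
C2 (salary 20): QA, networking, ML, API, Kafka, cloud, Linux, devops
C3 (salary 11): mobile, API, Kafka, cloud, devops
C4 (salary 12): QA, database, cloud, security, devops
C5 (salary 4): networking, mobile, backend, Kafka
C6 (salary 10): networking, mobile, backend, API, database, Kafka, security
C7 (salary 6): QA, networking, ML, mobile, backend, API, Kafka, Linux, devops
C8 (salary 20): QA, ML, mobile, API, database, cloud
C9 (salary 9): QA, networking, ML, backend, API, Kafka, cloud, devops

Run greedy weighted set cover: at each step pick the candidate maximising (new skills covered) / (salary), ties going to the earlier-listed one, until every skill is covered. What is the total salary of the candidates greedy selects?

18

Pick 1: C7 adds 9 new (QA, networking, ML, mobile, backend, API, Kafka, Linux, devops) at salary 6 (ratio 9/6).
Pick 2: C4 adds 3 new (database, cloud, security) at salary 12 (ratio 3/12).
Greedy total salary: 6 + 12 = 18.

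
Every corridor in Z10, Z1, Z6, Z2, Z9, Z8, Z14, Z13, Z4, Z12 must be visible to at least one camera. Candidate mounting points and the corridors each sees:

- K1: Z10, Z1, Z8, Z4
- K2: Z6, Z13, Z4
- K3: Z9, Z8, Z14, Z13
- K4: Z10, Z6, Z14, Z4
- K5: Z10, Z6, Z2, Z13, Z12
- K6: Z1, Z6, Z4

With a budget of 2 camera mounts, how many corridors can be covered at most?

Choosing K1, K5 covers {Z10, Z1, Z6, Z2, Z8, Z13, Z4, Z12} — 8 corridors.
No choice of 2 camera mounts does better; here Z9, Z14 are left uncovered.

8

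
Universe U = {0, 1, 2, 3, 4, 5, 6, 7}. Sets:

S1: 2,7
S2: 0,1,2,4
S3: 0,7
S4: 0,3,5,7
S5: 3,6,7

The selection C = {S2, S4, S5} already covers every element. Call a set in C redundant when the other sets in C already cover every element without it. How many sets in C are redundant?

0

Drop S2: 1, 2, 4 uncovered — not redundant.
Drop S4: 5 uncovered — not redundant.
Drop S5: 6 uncovered — not redundant.
None of the sets in C is redundant.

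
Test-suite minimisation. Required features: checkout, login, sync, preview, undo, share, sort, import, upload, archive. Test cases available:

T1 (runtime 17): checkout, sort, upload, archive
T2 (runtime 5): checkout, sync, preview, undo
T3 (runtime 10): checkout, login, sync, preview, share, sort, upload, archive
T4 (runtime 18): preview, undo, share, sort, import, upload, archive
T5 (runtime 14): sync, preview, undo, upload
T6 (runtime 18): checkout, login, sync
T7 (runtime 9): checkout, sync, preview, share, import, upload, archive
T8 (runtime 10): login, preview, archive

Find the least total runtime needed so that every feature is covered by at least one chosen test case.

24

T2, T3, T7 cover every feature at runtime 5 + 10 + 9 = 24.
Any cover uses at least 2 test cases; among all covering selections none totals below 24.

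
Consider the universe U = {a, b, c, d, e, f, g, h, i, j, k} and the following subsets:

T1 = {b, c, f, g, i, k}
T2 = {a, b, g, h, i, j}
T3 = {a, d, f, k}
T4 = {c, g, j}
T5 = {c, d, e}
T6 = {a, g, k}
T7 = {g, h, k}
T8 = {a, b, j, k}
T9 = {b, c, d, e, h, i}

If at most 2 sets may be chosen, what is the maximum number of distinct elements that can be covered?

Choosing T1, T2 covers {a, b, c, f, g, h, i, j, k} — 9 elements.
No choice of 2 sets does better; here d, e are left uncovered.

9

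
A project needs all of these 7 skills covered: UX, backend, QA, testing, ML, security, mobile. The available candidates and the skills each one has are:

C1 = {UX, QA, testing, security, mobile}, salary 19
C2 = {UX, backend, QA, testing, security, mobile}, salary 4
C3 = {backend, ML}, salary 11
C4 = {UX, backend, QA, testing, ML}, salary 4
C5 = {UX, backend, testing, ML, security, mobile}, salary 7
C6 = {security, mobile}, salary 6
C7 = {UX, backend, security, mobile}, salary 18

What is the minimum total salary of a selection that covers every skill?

8

C2, C4 cover every skill at salary 4 + 4 = 8.
Any cover uses at least 2 candidates; among all covering selections none totals below 8.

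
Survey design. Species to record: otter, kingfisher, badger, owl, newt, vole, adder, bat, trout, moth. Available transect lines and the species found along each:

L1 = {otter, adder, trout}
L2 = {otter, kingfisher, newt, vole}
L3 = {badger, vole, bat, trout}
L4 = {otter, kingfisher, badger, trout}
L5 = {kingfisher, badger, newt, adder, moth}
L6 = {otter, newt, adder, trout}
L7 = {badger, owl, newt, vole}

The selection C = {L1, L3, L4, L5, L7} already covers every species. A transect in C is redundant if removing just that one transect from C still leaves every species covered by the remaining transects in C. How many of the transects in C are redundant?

2

Drop L1: the rest still cover every species — redundant.
Drop L3: bat uncovered — not redundant.
Drop L4: the rest still cover every species — redundant.
Drop L5: moth uncovered — not redundant.
Drop L7: owl uncovered — not redundant.
2 redundant: L1, L4.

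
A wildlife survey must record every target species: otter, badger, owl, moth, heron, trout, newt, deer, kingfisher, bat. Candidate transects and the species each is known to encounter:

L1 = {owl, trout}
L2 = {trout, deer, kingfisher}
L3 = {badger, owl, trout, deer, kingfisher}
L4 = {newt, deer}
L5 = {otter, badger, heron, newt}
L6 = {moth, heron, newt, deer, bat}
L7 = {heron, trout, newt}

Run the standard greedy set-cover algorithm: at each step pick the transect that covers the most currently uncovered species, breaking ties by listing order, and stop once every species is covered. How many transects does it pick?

Pick 1: L3 covers 5 new species (badger, owl, trout, deer, kingfisher).
Pick 2: L6 covers 4 new species (moth, heron, newt, bat).
Pick 3: L5 covers 1 new species (otter).
Greedy uses 3 transects.

3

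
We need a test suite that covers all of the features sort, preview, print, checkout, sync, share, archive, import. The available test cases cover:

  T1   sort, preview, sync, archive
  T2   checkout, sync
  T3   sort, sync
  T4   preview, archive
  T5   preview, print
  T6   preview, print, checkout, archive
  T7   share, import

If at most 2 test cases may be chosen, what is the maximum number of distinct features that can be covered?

6

Choosing T1, T6 covers {sort, preview, print, checkout, sync, archive} — 6 features.
No choice of 2 test cases does better; here share, import are left uncovered.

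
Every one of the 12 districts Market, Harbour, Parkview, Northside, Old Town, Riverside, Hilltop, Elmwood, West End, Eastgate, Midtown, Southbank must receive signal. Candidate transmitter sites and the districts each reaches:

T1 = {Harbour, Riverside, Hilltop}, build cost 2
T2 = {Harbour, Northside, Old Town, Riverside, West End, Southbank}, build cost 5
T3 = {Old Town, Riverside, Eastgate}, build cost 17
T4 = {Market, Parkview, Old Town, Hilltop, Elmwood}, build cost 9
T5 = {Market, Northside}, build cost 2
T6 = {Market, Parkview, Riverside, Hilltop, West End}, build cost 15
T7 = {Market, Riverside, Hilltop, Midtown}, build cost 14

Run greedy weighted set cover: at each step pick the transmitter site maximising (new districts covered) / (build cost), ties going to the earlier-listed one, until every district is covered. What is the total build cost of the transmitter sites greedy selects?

Pick 1: T1 adds 3 new (Harbour, Riverside, Hilltop) at build cost 2 (ratio 3/2).
Pick 2: T5 adds 2 new (Market, Northside) at build cost 2 (ratio 2/2).
Pick 3: T2 adds 3 new (Old Town, West End, Southbank) at build cost 5 (ratio 3/5).
Pick 4: T4 adds 2 new (Parkview, Elmwood) at build cost 9 (ratio 2/9).
Pick 5: T7 adds 1 new (Midtown) at build cost 14 (ratio 1/14).
Pick 6: T3 adds 1 new (Eastgate) at build cost 17 (ratio 1/17).
Greedy total build cost: 2 + 2 + 5 + 9 + 14 + 17 = 49. (The true optimum is 45, so greedy overshoots here.)

49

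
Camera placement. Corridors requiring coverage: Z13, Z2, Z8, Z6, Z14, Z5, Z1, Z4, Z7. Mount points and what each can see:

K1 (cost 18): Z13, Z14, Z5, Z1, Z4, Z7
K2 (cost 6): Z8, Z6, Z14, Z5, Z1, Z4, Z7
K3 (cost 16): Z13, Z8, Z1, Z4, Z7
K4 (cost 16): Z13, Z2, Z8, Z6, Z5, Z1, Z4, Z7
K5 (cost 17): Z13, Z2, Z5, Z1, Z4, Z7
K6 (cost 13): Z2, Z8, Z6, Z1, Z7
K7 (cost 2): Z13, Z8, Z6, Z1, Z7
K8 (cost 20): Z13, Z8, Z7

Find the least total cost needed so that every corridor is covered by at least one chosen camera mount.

K2, K6, K7 cover every corridor at cost 6 + 13 + 2 = 21.
Any cover uses at least 2 camera mounts; among all covering selections none totals below 21.

21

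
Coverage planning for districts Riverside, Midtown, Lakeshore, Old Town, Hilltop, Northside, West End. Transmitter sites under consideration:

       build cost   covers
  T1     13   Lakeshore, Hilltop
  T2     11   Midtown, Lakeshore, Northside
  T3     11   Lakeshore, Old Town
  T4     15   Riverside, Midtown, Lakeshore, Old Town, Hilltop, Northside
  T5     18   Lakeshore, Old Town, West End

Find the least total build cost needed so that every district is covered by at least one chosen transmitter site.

33

T4, T5 cover every district at build cost 15 + 18 = 33.
Any cover uses at least 2 transmitter sites; among all covering selections none totals below 33.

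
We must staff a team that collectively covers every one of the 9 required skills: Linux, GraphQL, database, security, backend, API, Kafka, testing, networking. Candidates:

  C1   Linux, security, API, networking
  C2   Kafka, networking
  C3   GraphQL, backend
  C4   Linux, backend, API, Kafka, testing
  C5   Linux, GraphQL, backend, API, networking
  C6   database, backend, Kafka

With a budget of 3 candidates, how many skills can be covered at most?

Choosing C1, C3, C4 covers {Linux, GraphQL, security, backend, API, Kafka, testing, networking} — 8 skills.
No choice of 3 candidates does better; here database is left uncovered.

8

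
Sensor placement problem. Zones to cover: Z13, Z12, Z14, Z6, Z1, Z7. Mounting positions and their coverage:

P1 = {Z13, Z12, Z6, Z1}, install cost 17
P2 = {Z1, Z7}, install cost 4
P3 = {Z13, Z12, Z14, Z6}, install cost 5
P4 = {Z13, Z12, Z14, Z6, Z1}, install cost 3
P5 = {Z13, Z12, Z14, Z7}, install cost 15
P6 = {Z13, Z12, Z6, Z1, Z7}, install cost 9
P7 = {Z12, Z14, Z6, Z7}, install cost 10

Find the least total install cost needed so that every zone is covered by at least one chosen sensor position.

P2, P4 cover every zone at install cost 4 + 3 = 7.
Any cover uses at least 2 sensor positions; among all covering selections none totals below 7.

7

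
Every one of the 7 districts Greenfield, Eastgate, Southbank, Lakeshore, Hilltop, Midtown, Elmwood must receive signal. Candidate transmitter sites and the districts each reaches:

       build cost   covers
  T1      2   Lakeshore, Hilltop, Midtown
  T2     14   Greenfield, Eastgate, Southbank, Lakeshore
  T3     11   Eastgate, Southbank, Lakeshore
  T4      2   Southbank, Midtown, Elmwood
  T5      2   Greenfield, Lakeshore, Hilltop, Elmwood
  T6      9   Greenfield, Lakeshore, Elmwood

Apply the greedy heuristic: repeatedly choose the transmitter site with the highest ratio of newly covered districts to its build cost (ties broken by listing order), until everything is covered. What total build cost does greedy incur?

Pick 1: T5 adds 4 new (Greenfield, Lakeshore, Hilltop, Elmwood) at build cost 2 (ratio 4/2).
Pick 2: T4 adds 2 new (Southbank, Midtown) at build cost 2 (ratio 2/2).
Pick 3: T3 adds 1 new (Eastgate) at build cost 11 (ratio 1/11).
Greedy total build cost: 2 + 2 + 11 = 15.

15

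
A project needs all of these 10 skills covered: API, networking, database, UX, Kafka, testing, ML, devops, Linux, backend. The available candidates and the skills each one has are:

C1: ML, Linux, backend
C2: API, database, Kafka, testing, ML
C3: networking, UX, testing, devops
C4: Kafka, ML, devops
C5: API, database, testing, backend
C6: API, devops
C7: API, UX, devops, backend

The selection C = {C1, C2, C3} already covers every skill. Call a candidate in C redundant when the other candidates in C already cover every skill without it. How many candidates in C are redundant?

0

Drop C1: Linux, backend uncovered — not redundant.
Drop C2: API, database, Kafka uncovered — not redundant.
Drop C3: networking, UX, devops uncovered — not redundant.
None of the candidates in C is redundant.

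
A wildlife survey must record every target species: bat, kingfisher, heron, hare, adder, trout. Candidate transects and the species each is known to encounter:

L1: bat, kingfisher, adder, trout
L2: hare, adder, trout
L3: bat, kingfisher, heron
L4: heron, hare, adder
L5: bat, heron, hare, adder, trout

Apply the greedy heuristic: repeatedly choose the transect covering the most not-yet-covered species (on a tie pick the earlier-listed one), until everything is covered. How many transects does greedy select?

2

Pick 1: L5 covers 5 new species (bat, heron, hare, adder, trout).
Pick 2: L1 covers 1 new species (kingfisher).
Greedy uses 2 transects.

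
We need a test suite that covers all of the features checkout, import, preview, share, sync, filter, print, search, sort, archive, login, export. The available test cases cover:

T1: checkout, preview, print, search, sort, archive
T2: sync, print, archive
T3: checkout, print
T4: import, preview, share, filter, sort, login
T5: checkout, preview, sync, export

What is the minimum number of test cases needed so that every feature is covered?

3

T1, T4, T5 together cover {checkout, import, preview, share, sync, filter, print, search, sort, archive, login, export} — every feature.
No 2 of the 5 test cases cover everything (all 10 pairs fall short), so 3 is minimum.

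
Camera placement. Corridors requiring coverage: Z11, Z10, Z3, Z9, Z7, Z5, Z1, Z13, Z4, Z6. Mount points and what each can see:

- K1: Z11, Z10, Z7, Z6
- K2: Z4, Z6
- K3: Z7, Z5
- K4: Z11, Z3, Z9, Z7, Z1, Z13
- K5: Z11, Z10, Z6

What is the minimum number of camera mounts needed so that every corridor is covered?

4

K1, K2, K3, K4 together cover {Z11, Z10, Z3, Z9, Z7, Z5, Z1, Z13, Z4, Z6} — every corridor.
No 3 of the 5 camera mounts cover everything (all 10 triples fall short), so 4 is minimum.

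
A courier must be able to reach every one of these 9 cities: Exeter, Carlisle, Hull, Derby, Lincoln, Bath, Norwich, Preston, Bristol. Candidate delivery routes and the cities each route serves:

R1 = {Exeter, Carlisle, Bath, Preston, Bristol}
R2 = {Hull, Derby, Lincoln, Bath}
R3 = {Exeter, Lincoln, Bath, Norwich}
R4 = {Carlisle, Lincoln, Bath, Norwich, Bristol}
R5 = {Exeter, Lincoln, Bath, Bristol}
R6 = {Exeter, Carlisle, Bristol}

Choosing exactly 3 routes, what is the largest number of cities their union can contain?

Choosing R1, R2, R3 covers {Exeter, Carlisle, Hull, Derby, Lincoln, Bath, Norwich, Preston, Bristol} — 9 cities.
That is all 9 cities.

9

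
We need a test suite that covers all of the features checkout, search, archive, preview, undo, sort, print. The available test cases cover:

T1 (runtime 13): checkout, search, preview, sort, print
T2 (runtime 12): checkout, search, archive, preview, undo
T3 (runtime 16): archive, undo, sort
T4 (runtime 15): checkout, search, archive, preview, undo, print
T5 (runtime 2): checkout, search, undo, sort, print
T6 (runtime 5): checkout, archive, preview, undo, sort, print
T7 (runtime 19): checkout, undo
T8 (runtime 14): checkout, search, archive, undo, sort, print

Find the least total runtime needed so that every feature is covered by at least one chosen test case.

7

T5, T6 cover every feature at runtime 2 + 5 = 7.
Any cover uses at least 2 test cases; among all covering selections none totals below 7.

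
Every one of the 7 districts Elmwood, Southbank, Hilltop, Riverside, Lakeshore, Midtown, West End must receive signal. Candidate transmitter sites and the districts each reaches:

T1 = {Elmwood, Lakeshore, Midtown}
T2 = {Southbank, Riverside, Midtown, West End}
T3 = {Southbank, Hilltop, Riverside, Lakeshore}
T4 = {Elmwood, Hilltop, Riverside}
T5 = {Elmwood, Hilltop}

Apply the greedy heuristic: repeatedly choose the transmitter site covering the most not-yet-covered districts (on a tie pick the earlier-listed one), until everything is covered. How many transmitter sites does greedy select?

Pick 1: T2 covers 4 new districts (Southbank, Riverside, Midtown, West End).
Pick 2: T1 covers 2 new districts (Elmwood, Lakeshore).
Pick 3: T3 covers 1 new districts (Hilltop).
Greedy uses 3 transmitter sites.

3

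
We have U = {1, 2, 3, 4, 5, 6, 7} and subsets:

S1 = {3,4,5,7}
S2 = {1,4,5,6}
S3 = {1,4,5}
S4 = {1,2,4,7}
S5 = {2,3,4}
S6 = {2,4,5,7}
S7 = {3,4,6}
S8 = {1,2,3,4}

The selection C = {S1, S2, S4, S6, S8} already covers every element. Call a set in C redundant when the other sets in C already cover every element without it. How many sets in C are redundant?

Drop S1: the rest still cover every element — redundant.
Drop S2: 6 uncovered — not redundant.
Drop S4: the rest still cover every element — redundant.
Drop S6: the rest still cover every element — redundant.
Drop S8: the rest still cover every element — redundant.
4 redundant: S1, S4, S6, S8.

4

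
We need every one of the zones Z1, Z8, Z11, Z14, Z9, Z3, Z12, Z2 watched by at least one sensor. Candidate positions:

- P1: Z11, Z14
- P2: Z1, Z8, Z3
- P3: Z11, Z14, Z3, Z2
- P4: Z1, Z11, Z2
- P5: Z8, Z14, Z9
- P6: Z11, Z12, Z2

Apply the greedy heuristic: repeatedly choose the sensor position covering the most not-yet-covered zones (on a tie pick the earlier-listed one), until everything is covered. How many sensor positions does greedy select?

4

Pick 1: P3 covers 4 new zones (Z11, Z14, Z3, Z2).
Pick 2: P2 covers 2 new zones (Z1, Z8).
Pick 3: P5 covers 1 new zones (Z9).
Pick 4: P6 covers 1 new zones (Z12).
Greedy uses 4 sensor positions. (The true minimum is 3.)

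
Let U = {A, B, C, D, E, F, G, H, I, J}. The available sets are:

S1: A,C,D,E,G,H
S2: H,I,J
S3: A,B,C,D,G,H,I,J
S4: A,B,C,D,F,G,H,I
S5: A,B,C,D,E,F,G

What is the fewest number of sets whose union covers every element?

2

S2, S5 together cover {A, B, C, D, E, F, G, H, I, J} — every element.
No single set contains all 10 elements, so 2 is optimal.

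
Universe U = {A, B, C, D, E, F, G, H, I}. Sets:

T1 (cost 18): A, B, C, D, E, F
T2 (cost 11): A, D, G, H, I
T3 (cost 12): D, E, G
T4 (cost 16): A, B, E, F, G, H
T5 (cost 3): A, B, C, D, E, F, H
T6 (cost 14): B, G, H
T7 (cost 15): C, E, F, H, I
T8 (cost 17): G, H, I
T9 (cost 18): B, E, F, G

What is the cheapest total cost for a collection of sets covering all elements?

T2, T5 cover every element at cost 11 + 3 = 14.
Any cover uses at least 2 sets; among all covering selections none totals below 14.

14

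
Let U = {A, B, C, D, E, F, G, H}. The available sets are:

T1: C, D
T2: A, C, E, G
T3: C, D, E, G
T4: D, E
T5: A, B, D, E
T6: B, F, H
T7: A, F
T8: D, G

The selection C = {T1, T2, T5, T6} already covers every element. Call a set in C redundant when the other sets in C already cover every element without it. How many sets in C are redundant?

2

Drop T1: the rest still cover every element — redundant.
Drop T2: G uncovered — not redundant.
Drop T5: the rest still cover every element — redundant.
Drop T6: F, H uncovered — not redundant.
2 redundant: T1, T5.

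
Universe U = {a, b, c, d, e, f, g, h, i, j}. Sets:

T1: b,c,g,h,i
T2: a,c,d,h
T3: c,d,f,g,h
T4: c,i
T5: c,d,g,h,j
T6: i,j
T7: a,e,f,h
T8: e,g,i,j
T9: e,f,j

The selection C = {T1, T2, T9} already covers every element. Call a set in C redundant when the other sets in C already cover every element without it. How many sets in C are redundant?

0

Drop T1: b, g, i uncovered — not redundant.
Drop T2: a, d uncovered — not redundant.
Drop T9: e, f, j uncovered — not redundant.
None of the sets in C is redundant.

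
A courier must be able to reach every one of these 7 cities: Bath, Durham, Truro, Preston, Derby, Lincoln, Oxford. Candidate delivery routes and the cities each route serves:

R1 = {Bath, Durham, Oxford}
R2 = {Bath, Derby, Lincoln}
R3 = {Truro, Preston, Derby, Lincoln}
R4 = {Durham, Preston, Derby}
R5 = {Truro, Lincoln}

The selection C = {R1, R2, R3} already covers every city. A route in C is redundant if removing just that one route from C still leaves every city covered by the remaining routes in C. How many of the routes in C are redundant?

Drop R1: Durham, Oxford uncovered — not redundant.
Drop R2: the rest still cover every city — redundant.
Drop R3: Truro, Preston uncovered — not redundant.
1 redundant: R2.

1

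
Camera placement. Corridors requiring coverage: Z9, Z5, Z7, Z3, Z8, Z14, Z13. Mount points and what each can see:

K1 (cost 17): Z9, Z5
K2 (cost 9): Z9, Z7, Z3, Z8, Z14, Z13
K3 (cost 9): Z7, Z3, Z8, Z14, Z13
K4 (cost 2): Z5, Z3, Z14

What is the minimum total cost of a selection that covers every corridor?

K2, K4 cover every corridor at cost 9 + 2 = 11.
Any cover uses at least 2 camera mounts; among all covering selections none totals below 11.

11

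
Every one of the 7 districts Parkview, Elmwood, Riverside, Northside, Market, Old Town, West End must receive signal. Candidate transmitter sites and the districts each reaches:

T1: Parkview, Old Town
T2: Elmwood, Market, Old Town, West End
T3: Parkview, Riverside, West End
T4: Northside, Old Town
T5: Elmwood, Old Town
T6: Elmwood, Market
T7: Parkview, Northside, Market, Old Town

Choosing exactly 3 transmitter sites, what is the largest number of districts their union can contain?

Choosing T2, T3, T4 covers {Parkview, Elmwood, Riverside, Northside, Market, Old Town, West End} — 7 districts.
That is all 7 districts.

7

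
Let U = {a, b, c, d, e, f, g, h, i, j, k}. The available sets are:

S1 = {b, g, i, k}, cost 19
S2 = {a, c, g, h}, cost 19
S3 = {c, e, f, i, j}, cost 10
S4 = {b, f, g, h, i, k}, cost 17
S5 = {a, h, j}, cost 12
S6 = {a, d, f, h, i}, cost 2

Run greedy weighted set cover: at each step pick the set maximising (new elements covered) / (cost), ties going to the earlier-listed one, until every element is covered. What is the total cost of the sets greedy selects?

Pick 1: S6 adds 5 new (a, d, f, h, i) at cost 2 (ratio 5/2).
Pick 2: S3 adds 3 new (c, e, j) at cost 10 (ratio 3/10).
Pick 3: S4 adds 3 new (b, g, k) at cost 17 (ratio 3/17).
Greedy total cost: 2 + 10 + 17 = 29.

29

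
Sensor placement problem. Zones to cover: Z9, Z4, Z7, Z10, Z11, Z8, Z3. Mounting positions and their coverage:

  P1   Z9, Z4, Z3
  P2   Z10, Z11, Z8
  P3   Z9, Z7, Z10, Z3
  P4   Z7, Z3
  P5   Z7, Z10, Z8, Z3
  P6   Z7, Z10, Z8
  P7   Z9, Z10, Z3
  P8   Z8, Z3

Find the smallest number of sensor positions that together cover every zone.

3

P1, P2, P3 together cover {Z9, Z4, Z7, Z10, Z11, Z8, Z3} — every zone.
No 2 of the 8 sensor positions cover everything (all 28 pairs fall short), so 3 is minimum.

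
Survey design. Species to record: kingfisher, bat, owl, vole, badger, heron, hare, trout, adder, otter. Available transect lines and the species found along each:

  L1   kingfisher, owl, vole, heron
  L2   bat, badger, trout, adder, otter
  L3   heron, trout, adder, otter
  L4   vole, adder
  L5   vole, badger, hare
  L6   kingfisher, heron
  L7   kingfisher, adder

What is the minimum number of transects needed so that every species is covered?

3

L1, L2, L5 together cover {kingfisher, bat, owl, vole, badger, heron, hare, trout, adder, otter} — every species.
No 2 of the 7 transects cover everything (all 21 pairs fall short), so 3 is minimum.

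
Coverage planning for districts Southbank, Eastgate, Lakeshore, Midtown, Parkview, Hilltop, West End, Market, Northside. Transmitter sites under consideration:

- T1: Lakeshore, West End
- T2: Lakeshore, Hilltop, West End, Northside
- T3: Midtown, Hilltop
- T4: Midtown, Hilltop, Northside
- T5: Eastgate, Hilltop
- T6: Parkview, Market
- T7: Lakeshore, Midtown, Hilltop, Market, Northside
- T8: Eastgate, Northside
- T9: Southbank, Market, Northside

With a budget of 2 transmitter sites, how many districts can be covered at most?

Choosing T1, T7 covers {Lakeshore, Midtown, Hilltop, West End, Market, Northside} — 6 districts.
No choice of 2 transmitter sites does better; here Southbank, Eastgate, Parkview are left uncovered.

6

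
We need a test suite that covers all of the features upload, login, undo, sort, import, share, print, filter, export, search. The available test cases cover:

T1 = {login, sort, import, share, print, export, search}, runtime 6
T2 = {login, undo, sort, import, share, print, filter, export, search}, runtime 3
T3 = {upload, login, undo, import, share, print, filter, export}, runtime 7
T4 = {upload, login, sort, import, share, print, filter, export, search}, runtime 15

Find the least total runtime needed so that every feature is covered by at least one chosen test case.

10

T2, T3 cover every feature at runtime 3 + 7 = 10.
Any cover uses at least 2 test cases; among all covering selections none totals below 10.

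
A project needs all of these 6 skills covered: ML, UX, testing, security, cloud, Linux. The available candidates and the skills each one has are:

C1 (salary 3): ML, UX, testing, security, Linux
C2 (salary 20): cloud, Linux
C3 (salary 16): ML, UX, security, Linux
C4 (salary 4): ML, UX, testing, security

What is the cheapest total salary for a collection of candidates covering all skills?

C1, C2 cover every skill at salary 3 + 20 = 23.
Any cover uses at least 2 candidates; among all covering selections none totals below 23.

23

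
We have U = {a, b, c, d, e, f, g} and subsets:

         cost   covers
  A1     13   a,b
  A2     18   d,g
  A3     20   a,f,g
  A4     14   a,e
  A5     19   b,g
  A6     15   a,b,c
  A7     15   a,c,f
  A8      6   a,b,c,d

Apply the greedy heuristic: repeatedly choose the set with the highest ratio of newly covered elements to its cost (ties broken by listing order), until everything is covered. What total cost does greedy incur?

Pick 1: A8 adds 4 new (a, b, c, d) at cost 6 (ratio 4/6).
Pick 2: A3 adds 2 new (f, g) at cost 20 (ratio 2/20).
Pick 3: A4 adds 1 new (e) at cost 14 (ratio 1/14).
Greedy total cost: 6 + 20 + 14 = 40.

40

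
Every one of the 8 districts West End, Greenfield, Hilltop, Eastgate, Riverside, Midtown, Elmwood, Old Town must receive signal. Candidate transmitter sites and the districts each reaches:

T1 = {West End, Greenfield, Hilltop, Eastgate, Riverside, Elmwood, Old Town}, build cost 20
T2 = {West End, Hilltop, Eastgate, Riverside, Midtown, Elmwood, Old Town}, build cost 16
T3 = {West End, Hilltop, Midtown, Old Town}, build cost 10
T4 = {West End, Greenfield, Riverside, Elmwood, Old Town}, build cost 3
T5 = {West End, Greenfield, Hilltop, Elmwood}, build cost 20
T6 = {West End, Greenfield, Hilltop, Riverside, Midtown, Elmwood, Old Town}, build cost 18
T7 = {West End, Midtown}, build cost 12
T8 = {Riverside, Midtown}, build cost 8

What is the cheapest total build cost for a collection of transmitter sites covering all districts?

T2, T4 cover every district at build cost 16 + 3 = 19.
Any cover uses at least 2 transmitter sites; among all covering selections none totals below 19.

19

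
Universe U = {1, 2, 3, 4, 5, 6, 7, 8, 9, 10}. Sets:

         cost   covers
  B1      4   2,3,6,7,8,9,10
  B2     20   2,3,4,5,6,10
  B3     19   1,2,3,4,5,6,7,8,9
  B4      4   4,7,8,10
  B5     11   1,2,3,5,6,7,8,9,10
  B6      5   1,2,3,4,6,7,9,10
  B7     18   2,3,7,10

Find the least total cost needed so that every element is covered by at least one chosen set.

15

B4, B5 cover every element at cost 4 + 11 = 15.
Any cover uses at least 2 sets; among all covering selections none totals below 15.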